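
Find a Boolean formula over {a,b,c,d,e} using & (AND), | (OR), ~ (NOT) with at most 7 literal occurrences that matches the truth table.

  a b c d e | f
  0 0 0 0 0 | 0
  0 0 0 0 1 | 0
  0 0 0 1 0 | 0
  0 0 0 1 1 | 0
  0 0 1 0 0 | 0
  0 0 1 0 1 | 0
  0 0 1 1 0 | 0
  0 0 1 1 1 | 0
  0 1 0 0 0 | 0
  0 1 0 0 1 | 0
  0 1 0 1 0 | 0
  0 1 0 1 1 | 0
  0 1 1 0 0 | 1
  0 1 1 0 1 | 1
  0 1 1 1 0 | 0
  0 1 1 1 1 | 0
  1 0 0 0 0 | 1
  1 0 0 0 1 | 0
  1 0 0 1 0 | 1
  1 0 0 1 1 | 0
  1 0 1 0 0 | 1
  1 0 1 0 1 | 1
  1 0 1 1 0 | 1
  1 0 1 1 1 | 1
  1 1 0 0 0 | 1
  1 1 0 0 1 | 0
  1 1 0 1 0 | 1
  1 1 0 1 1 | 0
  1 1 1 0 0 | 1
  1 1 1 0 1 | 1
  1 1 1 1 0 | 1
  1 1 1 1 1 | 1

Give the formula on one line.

  ~e = 10101010101010101010101010101010
  (~e | c) = 10101111101011111010111110101111
  ((~e | c) & a) = 00000000000000001010111110101111
  ~d = 11001100110011001100110011001100
  (~d & b) = 00000000110011000000000011001100
  ((~d & b) & c) = 00000000000011000000000000001100
  (((~e | c) & a) | ((~d & b) & c)) = 00000000000011001010111110101111

(((~e | c) & a) | ((~d & b) & c))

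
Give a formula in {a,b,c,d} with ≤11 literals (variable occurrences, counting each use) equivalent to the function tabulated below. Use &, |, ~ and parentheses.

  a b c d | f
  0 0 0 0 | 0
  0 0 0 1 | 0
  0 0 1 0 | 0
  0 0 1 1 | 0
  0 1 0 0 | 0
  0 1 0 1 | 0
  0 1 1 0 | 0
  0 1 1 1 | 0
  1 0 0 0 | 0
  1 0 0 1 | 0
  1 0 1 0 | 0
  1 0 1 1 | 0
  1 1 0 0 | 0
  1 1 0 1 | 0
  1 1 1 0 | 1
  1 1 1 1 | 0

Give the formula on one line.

  (d | c) = 0111011101110111
  (b & (d | c)) = 0000011100000111
  ~d = 1010101010101010
  (c & ~d) = 0010001000100010
  (~d & a) = 0000000010101010
  (d | (~d & a)) = 0101010111111111
  ~b = 1111000011110000
  ((d | (~d & a)) | ~b) = 1111010111111111
  ((c & ~d) & ((d | (~d & a)) | ~b)) = 0010000000100010
  ((b & (d | c)) & ((c & ~d) & ((d | (~d & a)) | ~b))) = 0000000000000010

((b & (d | c)) & ((c & ~d) & ((d | (~d & a)) | ~b)))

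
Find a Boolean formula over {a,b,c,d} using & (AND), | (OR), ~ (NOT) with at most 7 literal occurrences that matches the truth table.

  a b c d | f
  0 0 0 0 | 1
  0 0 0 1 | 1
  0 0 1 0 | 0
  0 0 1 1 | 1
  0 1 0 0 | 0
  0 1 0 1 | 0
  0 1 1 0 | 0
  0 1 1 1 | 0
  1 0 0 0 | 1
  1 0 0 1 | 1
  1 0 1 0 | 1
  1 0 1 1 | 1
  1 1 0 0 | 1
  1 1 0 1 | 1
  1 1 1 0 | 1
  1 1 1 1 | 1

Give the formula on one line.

((a | (d & (~a & ~b))) | ((~c | d) & ~b))

  ~a = 1111111100000000
  ~b = 1111000011110000
  (~a & ~b) = 1111000000000000
  (d & (~a & ~b)) = 0101000000000000
  (a | (d & (~a & ~b))) = 0101000011111111
  ~c = 1100110011001100
  (~c | d) = 1101110111011101
  ((~c | d) & ~b) = 1101000011010000
  ((a | (d & (~a & ~b))) | ((~c | d) & ~b)) = 1101000011111111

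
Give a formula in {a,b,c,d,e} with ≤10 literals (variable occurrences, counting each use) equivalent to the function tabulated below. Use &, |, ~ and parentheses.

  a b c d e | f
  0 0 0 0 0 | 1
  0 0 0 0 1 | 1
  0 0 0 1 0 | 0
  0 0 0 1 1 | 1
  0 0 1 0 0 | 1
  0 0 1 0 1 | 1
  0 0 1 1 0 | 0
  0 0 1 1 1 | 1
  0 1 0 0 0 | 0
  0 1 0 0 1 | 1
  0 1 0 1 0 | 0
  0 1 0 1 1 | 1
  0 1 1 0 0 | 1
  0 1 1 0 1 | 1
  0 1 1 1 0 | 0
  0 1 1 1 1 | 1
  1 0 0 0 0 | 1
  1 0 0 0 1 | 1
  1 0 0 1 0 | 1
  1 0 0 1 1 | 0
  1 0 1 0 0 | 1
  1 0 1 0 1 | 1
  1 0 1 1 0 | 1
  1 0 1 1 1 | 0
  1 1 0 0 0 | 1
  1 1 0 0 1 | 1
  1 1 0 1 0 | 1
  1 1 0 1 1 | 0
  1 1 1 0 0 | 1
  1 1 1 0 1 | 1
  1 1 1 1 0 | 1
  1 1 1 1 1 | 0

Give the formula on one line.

(((~e | ~d) | ~a) & ((e | a) | ((c | ~b) & (~d | a))))

  ~e = 10101010101010101010101010101010
  ~d = 11001100110011001100110011001100
  (~e | ~d) = 11101110111011101110111011101110
  ~a = 11111111111111110000000000000000
  ((~e | ~d) | ~a) = 11111111111111111110111011101110
  (e | a) = 01010101010101011111111111111111
  ~b = 11111111000000001111111100000000
  (c | ~b) = 11111111000011111111111100001111
  (~d | a) = 11001100110011001111111111111111
  ((c | ~b) & (~d | a)) = 11001100000011001111111100001111
  ((e | a) | ((c | ~b) & (~d | a))) = 11011101010111011111111111111111
  (((~e | ~d) | ~a) & ((e | a) | ((c | ~b) & (~d | a)))) = 11011101010111011110111011101110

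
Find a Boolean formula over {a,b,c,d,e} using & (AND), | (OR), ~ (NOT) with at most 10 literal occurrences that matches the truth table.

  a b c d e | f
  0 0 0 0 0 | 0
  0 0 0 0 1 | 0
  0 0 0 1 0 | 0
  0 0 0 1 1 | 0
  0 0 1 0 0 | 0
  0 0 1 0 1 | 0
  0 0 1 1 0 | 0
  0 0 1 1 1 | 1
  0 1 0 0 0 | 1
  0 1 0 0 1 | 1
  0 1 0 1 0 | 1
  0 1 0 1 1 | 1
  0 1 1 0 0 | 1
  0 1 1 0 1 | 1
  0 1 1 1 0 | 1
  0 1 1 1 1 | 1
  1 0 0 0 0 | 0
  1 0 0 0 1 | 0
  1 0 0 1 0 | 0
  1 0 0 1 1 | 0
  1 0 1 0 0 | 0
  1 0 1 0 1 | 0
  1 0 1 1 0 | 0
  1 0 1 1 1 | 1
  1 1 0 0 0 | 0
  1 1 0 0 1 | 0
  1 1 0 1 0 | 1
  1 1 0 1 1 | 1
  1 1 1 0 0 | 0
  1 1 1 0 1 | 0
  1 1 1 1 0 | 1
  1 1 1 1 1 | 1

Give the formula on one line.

((e & (d & c)) | (b & (d | (b & ~a))))

  (d & c) = 00000011000000110000001100000011
  (e & (d & c)) = 00000001000000010000000100000001
  ~a = 11111111111111110000000000000000
  (b & ~a) = 00000000111111110000000000000000
  (d | (b & ~a)) = 00110011111111110011001100110011
  (b & (d | (b & ~a))) = 00000000111111110000000000110011
  ((e & (d & c)) | (b & (d | (b & ~a)))) = 00000001111111110000000100110011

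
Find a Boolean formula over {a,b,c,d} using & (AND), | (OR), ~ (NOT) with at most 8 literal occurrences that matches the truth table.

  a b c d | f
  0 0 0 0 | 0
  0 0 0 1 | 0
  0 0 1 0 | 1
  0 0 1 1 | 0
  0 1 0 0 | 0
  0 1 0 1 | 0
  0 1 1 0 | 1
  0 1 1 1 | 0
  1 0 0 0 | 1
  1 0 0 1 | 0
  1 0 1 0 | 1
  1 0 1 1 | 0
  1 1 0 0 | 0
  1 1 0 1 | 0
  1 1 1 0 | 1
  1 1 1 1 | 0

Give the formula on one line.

(((((~b & ~d) | ~a) & ((~b & ~c) & a)) | c) & ~d)

  ~b = 1111000011110000
  ~d = 1010101010101010
  (~b & ~d) = 1010000010100000
  ~a = 1111111100000000
  ((~b & ~d) | ~a) = 1111111110100000
  ~c = 1100110011001100
  (~b & ~c) = 1100000011000000
  ((~b & ~c) & a) = 0000000011000000
  (((~b & ~d) | ~a) & ((~b & ~c) & a)) = 0000000010000000
  ((((~b & ~d) | ~a) & ((~b & ~c) & a)) | c) = 0011001110110011
  (((((~b & ~d) | ~a) & ((~b & ~c) & a)) | c) & ~d) = 0010001010100010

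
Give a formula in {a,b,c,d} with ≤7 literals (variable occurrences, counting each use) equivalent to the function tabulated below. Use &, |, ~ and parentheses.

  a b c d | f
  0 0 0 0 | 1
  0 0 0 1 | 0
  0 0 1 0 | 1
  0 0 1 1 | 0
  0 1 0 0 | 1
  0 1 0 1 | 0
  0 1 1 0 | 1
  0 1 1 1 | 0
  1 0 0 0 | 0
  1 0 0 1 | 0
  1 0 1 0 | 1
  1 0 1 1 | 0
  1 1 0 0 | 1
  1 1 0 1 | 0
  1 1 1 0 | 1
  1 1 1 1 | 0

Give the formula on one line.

(~d & ((~a | c) | b))

  ~d = 1010101010101010
  ~a = 1111111100000000
  (~a | c) = 1111111100110011
  ((~a | c) | b) = 1111111100111111
  (~d & ((~a | c) | b)) = 1010101000101010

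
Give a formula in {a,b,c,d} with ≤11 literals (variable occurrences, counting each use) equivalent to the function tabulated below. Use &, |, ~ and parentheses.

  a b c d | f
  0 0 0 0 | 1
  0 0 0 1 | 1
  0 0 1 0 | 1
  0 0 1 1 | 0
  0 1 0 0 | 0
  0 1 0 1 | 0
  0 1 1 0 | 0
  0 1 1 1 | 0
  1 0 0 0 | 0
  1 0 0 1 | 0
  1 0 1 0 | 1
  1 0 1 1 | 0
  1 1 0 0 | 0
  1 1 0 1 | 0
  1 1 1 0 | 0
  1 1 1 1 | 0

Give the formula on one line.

(((c & ~b) | (~b & ~a)) & (~d | (~c & (d | ~a))))

  ~b = 1111000011110000
  (c & ~b) = 0011000000110000
  ~a = 1111111100000000
  (~b & ~a) = 1111000000000000
  ((c & ~b) | (~b & ~a)) = 1111000000110000
  ~d = 1010101010101010
  ~c = 1100110011001100
  (d | ~a) = 1111111101010101
  (~c & (d | ~a)) = 1100110001000100
  (~d | (~c & (d | ~a))) = 1110111011101110
  (((c & ~b) | (~b & ~a)) & (~d | (~c & (d | ~a)))) = 1110000000100000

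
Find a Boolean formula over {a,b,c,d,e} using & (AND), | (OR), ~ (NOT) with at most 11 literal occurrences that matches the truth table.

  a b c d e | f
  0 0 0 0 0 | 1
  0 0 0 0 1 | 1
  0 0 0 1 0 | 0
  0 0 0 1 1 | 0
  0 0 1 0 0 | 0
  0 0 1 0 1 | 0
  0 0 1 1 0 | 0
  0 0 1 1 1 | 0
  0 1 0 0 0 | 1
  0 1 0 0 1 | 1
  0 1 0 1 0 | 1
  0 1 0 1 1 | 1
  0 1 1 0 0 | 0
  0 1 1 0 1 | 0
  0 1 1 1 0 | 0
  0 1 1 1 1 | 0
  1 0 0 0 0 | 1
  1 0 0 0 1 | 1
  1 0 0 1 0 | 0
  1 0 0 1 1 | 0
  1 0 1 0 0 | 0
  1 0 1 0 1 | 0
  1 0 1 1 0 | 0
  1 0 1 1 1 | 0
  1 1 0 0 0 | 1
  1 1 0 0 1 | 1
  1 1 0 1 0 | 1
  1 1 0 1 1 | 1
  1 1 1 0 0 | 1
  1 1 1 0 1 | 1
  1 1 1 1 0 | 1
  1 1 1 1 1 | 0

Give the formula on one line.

(((~d | (b & ~c)) | (b & ~e)) & (~c | (b & (a | ~b))))

  ~d = 11001100110011001100110011001100
  ~c = 11110000111100001111000011110000
  (b & ~c) = 00000000111100000000000011110000
  (~d | (b & ~c)) = 11001100111111001100110011111100
  ~e = 10101010101010101010101010101010
  (b & ~e) = 00000000101010100000000010101010
  ((~d | (b & ~c)) | (b & ~e)) = 11001100111111101100110011111110
  ~b = 11111111000000001111111100000000
  (a | ~b) = 11111111000000001111111111111111
  (b & (a | ~b)) = 00000000000000000000000011111111
  (~c | (b & (a | ~b))) = 11110000111100001111000011111111
  (((~d | (b & ~c)) | (b & ~e)) & (~c | (b & (a | ~b)))) = 11000000111100001100000011111110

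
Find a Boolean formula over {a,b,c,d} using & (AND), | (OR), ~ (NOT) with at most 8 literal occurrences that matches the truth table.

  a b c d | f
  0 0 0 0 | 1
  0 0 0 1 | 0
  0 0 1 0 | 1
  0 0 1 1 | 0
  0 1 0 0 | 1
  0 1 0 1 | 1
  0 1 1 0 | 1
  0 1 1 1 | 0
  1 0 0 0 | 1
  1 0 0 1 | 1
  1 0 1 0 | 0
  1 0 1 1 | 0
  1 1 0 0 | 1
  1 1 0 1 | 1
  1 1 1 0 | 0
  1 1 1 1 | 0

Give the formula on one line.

(((a | b) & ~c) | (~d & ~a))

  (a | b) = 0000111111111111
  ~c = 1100110011001100
  ((a | b) & ~c) = 0000110011001100
  ~d = 1010101010101010
  ~a = 1111111100000000
  (~d & ~a) = 1010101000000000
  (((a | b) & ~c) | (~d & ~a)) = 1010111011001100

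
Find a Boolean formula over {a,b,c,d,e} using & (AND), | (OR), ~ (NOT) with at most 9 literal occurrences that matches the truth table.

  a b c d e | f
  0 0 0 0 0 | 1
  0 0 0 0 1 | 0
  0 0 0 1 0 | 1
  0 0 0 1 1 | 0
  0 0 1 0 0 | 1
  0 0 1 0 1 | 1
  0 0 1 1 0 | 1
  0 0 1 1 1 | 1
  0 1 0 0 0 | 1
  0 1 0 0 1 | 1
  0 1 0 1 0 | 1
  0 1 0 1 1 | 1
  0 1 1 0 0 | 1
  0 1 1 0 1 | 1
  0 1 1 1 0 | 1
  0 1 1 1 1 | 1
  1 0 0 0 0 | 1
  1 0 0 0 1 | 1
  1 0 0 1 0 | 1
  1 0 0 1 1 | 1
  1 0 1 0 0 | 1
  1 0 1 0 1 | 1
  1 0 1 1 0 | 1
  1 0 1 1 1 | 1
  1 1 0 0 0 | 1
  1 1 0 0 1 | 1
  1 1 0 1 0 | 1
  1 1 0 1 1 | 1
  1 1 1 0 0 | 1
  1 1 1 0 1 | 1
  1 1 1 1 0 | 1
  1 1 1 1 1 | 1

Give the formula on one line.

  (a | c) = 00001111000011111111111111111111
  ~b = 11111111000000001111111100000000
  ((a | c) & ~b) = 00001111000000001111111100000000
  ~c = 11110000111100001111000011110000
  ~e = 10101010101010101010101010101010
  (~c & ~e) = 10100000101000001010000010100000
  (((a | c) & ~b) | (~c & ~e)) = 10101111101000001111111110100000
  ((((a | c) & ~b) | (~c & ~e)) | c) = 10101111101011111111111110101111
  (b | ((((a | c) & ~b) | (~c & ~e)) | c)) = 10101111111111111111111111111111

(b | ((((a | c) & ~b) | (~c & ~e)) | c))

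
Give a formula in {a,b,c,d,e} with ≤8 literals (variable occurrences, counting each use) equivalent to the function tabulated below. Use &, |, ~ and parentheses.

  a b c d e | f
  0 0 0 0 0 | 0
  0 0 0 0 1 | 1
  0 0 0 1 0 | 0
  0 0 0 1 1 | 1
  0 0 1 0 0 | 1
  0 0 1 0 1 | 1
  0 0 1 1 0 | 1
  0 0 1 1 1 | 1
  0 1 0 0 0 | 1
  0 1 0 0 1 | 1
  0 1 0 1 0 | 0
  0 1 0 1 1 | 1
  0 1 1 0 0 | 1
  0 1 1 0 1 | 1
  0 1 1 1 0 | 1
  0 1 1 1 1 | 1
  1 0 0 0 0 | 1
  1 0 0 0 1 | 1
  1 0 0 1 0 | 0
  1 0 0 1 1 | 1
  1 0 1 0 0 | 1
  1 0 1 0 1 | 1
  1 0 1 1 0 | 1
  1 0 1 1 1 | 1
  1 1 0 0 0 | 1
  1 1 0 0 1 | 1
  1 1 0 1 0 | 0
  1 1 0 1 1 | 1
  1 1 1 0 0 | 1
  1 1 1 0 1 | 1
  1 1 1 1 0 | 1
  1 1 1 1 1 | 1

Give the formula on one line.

((~d & (a | b)) | (c | e))

  ~d = 11001100110011001100110011001100
  (a | b) = 00000000111111111111111111111111
  (~d & (a | b)) = 00000000110011001100110011001100
  (c | e) = 01011111010111110101111101011111
  ((~d & (a | b)) | (c | e)) = 01011111110111111101111111011111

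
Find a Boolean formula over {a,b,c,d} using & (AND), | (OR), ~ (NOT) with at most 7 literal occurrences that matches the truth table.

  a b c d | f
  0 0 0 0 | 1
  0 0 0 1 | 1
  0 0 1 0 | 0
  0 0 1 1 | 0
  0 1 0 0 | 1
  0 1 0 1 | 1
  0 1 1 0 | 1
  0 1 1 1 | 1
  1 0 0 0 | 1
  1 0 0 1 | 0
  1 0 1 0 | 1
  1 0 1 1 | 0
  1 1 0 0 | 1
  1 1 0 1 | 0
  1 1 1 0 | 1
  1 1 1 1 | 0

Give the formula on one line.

  (a | b) = 0000111111111111
  ~c = 1100110011001100
  ((a | b) | ~c) = 1100111111111111
  ~a = 1111111100000000
  (d & ~a) = 0101010100000000
  ~d = 1010101010101010
  ((d & ~a) | ~d) = 1111111110101010
  (((a | b) | ~c) & ((d & ~a) | ~d)) = 1100111110101010

(((a | b) | ~c) & ((d & ~a) | ~d))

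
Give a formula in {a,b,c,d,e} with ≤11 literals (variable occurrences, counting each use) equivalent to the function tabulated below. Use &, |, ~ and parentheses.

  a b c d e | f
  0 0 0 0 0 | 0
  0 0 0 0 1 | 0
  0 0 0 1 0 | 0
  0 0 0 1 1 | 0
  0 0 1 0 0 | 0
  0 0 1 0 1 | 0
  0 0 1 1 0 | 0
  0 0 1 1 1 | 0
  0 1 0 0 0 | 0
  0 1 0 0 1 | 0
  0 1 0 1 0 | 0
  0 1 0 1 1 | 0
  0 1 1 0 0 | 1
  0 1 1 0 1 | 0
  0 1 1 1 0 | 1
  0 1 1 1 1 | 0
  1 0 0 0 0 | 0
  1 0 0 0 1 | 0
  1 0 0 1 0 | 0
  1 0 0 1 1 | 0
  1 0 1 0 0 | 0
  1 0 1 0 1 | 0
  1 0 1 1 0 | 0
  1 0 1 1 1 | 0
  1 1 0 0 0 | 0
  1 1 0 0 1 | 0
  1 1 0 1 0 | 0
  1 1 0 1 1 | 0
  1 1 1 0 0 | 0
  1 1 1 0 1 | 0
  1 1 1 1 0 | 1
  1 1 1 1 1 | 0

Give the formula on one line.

  ~e = 10101010101010101010101010101010
  (b & ~e) = 00000000101010100000000010101010
  (d | c) = 00111111001111110011111100111111
  ~a = 11111111111111110000000000000000
  (~a | d) = 11111111111111110011001100110011
  ((d | c) & (~a | d)) = 00111111001111110011001100110011
  ((b & ~e) & ((d | c) & (~a | d))) = 00000000001010100000000000100010
  ~d = 11001100110011001100110011001100
  (e | c) = 01011111010111110101111101011111
  (~d | (e | c)) = 11011111110111111101111111011111
  (((b & ~e) & ((d | c) & (~a | d))) & (~d | (e | c))) = 00000000000010100000000000000010

(((b & ~e) & ((d | c) & (~a | d))) & (~d | (e | c)))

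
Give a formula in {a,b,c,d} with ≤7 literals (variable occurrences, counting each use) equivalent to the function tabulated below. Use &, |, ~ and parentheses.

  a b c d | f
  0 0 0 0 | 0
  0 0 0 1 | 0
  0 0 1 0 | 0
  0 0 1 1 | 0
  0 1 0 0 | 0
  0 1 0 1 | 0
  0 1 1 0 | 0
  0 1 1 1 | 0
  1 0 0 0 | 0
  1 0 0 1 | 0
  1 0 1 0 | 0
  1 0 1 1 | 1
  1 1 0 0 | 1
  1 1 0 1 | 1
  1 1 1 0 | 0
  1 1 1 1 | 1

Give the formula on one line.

  ~c = 1100110011001100
  (~c | d) = 1101110111011101
  ~b = 1111000011110000
  (c & ~b) = 0011000000110000
  (b | (c & ~b)) = 0011111100111111
  ((~c | d) & (b | (c & ~b))) = 0001110100011101
  (a & ((~c | d) & (b | (c & ~b)))) = 0000000000011101

(a & ((~c | d) & (b | (c & ~b))))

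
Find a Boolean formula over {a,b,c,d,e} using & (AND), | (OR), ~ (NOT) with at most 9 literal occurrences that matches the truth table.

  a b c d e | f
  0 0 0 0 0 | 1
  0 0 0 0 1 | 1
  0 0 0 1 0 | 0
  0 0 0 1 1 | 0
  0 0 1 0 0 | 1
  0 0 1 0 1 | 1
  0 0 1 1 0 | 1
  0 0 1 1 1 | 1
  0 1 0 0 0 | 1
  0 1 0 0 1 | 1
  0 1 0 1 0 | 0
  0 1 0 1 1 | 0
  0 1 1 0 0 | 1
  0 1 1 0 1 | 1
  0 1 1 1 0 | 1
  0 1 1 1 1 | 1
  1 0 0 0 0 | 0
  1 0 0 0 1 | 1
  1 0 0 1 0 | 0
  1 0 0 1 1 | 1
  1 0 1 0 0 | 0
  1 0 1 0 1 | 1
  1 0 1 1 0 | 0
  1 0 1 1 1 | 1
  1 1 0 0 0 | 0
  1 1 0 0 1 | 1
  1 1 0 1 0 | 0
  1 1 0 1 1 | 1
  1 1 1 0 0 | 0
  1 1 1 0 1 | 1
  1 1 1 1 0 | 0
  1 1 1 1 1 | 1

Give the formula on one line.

((e & a) | ((~a & ~d) | (~a & c)))

  (e & a) = 00000000000000000101010101010101
  ~a = 11111111111111110000000000000000
  ~d = 11001100110011001100110011001100
  (~a & ~d) = 11001100110011000000000000000000
  (~a & c) = 00001111000011110000000000000000
  ((~a & ~d) | (~a & c)) = 11001111110011110000000000000000
  ((e & a) | ((~a & ~d) | (~a & c))) = 11001111110011110101010101010101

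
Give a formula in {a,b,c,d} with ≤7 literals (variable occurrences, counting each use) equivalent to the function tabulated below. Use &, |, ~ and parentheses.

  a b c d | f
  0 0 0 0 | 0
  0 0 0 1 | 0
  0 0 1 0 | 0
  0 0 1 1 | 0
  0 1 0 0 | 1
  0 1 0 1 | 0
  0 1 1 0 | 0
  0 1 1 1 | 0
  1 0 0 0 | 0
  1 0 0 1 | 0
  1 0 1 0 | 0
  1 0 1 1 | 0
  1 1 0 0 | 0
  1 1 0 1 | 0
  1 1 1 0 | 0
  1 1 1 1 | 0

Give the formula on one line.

(((~b | ~a) & ((~c | ~b) & b)) & ~d)

  ~b = 1111000011110000
  ~a = 1111111100000000
  (~b | ~a) = 1111111111110000
  ~c = 1100110011001100
  (~c | ~b) = 1111110011111100
  ((~c | ~b) & b) = 0000110000001100
  ((~b | ~a) & ((~c | ~b) & b)) = 0000110000000000
  ~d = 1010101010101010
  (((~b | ~a) & ((~c | ~b) & b)) & ~d) = 0000100000000000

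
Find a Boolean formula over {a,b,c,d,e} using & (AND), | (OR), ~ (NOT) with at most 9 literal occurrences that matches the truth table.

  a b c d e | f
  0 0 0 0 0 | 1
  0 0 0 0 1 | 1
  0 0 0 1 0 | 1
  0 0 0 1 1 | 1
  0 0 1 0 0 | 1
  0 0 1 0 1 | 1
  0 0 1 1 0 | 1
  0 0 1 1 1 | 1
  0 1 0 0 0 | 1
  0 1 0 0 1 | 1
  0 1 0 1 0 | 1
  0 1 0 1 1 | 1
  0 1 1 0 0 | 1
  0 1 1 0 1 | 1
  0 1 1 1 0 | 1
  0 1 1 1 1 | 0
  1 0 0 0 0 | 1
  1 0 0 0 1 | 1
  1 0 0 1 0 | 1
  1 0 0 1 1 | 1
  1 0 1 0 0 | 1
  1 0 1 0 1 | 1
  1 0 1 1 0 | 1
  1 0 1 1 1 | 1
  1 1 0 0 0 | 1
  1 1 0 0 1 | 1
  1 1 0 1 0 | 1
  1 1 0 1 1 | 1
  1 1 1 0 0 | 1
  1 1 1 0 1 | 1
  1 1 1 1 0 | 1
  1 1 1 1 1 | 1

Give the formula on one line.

  (a & c) = 00000000000000000000111100001111
  ~e = 10101010101010101010101010101010
  ~d = 11001100110011001100110011001100
  ~b = 11111111000000001111111100000000
  (~d | ~b) = 11111111110011001111111111001100
  ~c = 11110000111100001111000011110000
  (~b | ~c) = 11111111111100001111111111110000
  ((~d | ~b) | (~b | ~c)) = 11111111111111001111111111111100
  (~e | ((~d | ~b) | (~b | ~c))) = 11111111111111101111111111111110
  ((a & c) | (~e | ((~d | ~b) | (~b | ~c)))) = 11111111111111101111111111111111

((a & c) | (~e | ((~d | ~b) | (~b | ~c))))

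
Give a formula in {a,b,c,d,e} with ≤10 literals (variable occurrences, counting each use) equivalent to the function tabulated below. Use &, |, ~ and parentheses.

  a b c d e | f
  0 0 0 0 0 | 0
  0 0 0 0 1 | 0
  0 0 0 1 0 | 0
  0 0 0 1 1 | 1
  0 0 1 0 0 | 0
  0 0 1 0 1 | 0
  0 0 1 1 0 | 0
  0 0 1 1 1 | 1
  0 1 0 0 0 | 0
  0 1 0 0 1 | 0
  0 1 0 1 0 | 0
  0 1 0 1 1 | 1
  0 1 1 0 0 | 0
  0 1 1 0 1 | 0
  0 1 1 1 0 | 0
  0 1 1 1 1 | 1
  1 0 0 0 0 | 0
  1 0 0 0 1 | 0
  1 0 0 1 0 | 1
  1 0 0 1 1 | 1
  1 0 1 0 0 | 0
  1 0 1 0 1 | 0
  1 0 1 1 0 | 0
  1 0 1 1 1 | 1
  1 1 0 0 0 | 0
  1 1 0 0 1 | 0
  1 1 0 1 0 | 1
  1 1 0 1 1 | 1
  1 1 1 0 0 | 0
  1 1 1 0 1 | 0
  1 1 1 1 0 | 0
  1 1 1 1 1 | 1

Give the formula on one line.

  ~c = 11110000111100001111000011110000
  ~e = 10101010101010101010101010101010
  (~c & ~e) = 10100000101000001010000010100000
  (a & (~c & ~e)) = 00000000000000001010000010100000
  (e & d) = 00010001000100010001000100010001
  ((a & (~c & ~e)) | (e & d)) = 00010001000100011011000110110001
  ~b = 11111111000000001111111100000000
  (c & ~b) = 00001111000000000000111100000000
  ((c & ~b) | d) = 00111111001100110011111100110011
  (((a & (~c & ~e)) | (e & d)) & ((c & ~b) | d)) = 00010001000100010011000100110001

(((a & (~c & ~e)) | (e & d)) & ((c & ~b) | d))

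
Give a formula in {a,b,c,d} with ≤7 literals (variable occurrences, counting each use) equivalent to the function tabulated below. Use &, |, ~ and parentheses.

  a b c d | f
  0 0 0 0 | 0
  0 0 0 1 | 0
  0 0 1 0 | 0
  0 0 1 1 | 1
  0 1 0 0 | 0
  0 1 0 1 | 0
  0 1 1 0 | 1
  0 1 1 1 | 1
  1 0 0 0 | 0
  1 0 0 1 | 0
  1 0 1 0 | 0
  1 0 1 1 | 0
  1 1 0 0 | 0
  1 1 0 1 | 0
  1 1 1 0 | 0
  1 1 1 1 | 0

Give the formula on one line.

  (c | a) = 0011001111111111
  ~a = 1111111100000000
  ((c | a) & ~a) = 0011001100000000
  ~c = 1100110011001100
  (b | ~c) = 1100111111001111
  (d | (b | ~c)) = 1101111111011111
  (((c | a) & ~a) & (d | (b | ~c))) = 0001001100000000

(((c | a) & ~a) & (d | (b | ~c)))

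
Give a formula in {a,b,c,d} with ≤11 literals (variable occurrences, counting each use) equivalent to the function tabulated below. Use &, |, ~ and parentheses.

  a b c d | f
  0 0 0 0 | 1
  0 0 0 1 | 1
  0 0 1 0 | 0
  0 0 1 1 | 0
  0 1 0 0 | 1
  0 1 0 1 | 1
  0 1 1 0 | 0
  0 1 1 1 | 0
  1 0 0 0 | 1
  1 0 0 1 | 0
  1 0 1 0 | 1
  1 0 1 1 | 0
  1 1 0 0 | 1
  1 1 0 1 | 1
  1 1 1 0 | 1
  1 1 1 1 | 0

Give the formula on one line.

((~c | (a & (~a | ~d))) & ((~d | (a & b)) | ~a))

  ~c = 1100110011001100
  ~a = 1111111100000000
  ~d = 1010101010101010
  (~a | ~d) = 1111111110101010
  (a & (~a | ~d)) = 0000000010101010
  (~c | (a & (~a | ~d))) = 1100110011101110
  (a & b) = 0000000000001111
  (~d | (a & b)) = 1010101010101111
  ((~d | (a & b)) | ~a) = 1111111110101111
  ((~c | (a & (~a | ~d))) & ((~d | (a & b)) | ~a)) = 1100110010101110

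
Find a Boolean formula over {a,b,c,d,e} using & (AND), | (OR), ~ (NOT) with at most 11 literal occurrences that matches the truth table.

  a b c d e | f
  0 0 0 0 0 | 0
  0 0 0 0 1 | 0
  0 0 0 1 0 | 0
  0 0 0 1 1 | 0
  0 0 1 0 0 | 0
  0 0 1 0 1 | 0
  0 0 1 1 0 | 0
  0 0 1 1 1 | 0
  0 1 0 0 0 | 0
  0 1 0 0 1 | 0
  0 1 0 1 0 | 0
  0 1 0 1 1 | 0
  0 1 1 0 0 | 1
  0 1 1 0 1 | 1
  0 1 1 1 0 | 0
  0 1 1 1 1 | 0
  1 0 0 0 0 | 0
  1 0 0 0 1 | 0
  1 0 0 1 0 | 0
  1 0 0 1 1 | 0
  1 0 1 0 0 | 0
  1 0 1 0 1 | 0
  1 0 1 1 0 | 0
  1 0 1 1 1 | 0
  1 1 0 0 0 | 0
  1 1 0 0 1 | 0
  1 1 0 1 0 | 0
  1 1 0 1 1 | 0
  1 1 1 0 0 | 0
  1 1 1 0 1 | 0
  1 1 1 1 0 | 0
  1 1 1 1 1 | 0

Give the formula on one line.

  ~d = 11001100110011001100110011001100
  (c & ~d) = 00001100000011000000110000001100
  ~c = 11110000111100001111000011110000
  ~a = 11111111111111110000000000000000
  (~a & b) = 00000000111111110000000000000000
  (c & (~a & b)) = 00000000000011110000000000000000
  (~c | (c & (~a & b))) = 11110000111111111111000011110000
  (d | c) = 00111111001111110011111100111111
  ((~c | (c & (~a & b))) & (d | c)) = 00110000001111110011000000110000
  (((~c | (c & (~a & b))) & (d | c)) & b) = 00000000001111110000000000110000
  ((c & ~d) & (((~c | (c & (~a & b))) & (d | c)) & b)) = 00000000000011000000000000000000

((c & ~d) & (((~c | (c & (~a & b))) & (d | c)) & b))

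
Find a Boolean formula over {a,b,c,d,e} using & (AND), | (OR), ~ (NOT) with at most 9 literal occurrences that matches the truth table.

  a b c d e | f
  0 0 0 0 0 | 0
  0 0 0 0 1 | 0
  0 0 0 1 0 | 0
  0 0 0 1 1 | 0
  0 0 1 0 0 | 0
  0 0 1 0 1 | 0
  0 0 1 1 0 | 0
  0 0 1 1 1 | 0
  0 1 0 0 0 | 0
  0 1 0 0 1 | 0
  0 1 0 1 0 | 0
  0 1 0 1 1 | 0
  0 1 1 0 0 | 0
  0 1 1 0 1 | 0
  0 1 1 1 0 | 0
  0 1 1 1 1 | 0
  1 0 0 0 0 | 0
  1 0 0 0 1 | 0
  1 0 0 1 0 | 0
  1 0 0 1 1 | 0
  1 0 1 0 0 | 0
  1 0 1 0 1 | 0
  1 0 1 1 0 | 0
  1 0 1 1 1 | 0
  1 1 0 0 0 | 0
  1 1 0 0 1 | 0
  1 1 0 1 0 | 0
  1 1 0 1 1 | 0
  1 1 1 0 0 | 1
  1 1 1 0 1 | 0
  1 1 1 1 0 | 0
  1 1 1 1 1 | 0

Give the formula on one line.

((~d & (~e | ~c)) & (((~c | ~d) & b) & (b & (c & a))))

  ~d = 11001100110011001100110011001100
  ~e = 10101010101010101010101010101010
  ~c = 11110000111100001111000011110000
  (~e | ~c) = 11111010111110101111101011111010
  (~d & (~e | ~c)) = 11001000110010001100100011001000
  (~c | ~d) = 11111100111111001111110011111100
  ((~c | ~d) & b) = 00000000111111000000000011111100
  (c & a) = 00000000000000000000111100001111
  (b & (c & a)) = 00000000000000000000000000001111
  (((~c | ~d) & b) & (b & (c & a))) = 00000000000000000000000000001100
  ((~d & (~e | ~c)) & (((~c | ~d) & b) & (b & (c & a)))) = 00000000000000000000000000001000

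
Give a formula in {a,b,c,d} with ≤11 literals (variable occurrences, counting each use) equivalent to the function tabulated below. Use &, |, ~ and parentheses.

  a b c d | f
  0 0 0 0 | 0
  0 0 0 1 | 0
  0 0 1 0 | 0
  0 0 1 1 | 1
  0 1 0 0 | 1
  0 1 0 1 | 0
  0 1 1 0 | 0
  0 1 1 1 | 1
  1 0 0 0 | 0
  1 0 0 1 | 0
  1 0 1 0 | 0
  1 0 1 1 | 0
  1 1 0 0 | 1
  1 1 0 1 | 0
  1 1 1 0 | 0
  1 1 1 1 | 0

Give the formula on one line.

(((~a & d) & c) | (~c & ((c | (b & ~d)) & b)))

  ~a = 1111111100000000
  (~a & d) = 0101010100000000
  ((~a & d) & c) = 0001000100000000
  ~c = 1100110011001100
  ~d = 1010101010101010
  (b & ~d) = 0000101000001010
  (c | (b & ~d)) = 0011101100111011
  ((c | (b & ~d)) & b) = 0000101100001011
  (~c & ((c | (b & ~d)) & b)) = 0000100000001000
  (((~a & d) & c) | (~c & ((c | (b & ~d)) & b))) = 0001100100001000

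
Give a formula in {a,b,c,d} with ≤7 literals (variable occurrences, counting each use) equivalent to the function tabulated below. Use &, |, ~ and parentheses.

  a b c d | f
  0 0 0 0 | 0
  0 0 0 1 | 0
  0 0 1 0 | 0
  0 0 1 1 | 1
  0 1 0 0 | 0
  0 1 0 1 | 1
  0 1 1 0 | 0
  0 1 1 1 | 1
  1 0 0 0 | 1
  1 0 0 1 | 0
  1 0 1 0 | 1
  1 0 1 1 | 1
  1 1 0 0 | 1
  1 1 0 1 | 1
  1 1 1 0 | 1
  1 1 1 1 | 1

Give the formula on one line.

((a | d) & (~d | ((d & c) | (b & d))))

  (a | d) = 0101010111111111
  ~d = 1010101010101010
  (d & c) = 0001000100010001
  (b & d) = 0000010100000101
  ((d & c) | (b & d)) = 0001010100010101
  (~d | ((d & c) | (b & d))) = 1011111110111111
  ((a | d) & (~d | ((d & c) | (b & d)))) = 0001010110111111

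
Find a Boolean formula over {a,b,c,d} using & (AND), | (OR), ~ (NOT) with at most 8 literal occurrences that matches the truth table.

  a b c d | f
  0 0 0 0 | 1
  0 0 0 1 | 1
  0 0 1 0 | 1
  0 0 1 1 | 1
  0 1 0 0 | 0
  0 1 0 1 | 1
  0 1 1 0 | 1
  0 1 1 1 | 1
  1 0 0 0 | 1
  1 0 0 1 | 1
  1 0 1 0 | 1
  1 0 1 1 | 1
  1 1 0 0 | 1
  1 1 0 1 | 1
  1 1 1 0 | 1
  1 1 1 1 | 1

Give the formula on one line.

  ~b = 1111000011110000
  (c | ~b) = 1111001111110011
  (d | (c | ~b)) = 1111011111110111
  ~c = 1100110011001100
  (~c & a) = 0000000011001100
  ((~c & a) & b) = 0000000000001100
  ((d | (c | ~b)) | ((~c & a) & b)) = 1111011111111111

((d | (c | ~b)) | ((~c & a) & b))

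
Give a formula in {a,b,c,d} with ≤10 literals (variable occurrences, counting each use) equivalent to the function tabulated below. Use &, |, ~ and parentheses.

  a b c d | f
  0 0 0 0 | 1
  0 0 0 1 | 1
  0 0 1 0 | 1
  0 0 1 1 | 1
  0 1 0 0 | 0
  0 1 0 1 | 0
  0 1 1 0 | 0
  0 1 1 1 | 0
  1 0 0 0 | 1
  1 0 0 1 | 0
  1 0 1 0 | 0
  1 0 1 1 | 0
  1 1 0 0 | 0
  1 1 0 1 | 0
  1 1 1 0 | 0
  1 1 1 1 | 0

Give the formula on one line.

  ~b = 1111000011110000
  ~d = 1010101010101010
  (~b & ~d) = 1010000010100000
  ~a = 1111111100000000
  (~a & d) = 0101010100000000
  ~c = 1100110011001100
  (b & d) = 0000010100000101
  (~c | (b & d)) = 1100110111001101
  ((~a & d) | (~c | (b & d))) = 1101110111001101
  ((~b & ~d) & ((~a & d) | (~c | (b & d)))) = 1000000010000000
  (~b & ~a) = 1111000000000000
  (((~b & ~d) & ((~a & d) | (~c | (b & d)))) | (~b & ~a)) = 1111000010000000

(((~b & ~d) & ((~a & d) | (~c | (b & d)))) | (~b & ~a))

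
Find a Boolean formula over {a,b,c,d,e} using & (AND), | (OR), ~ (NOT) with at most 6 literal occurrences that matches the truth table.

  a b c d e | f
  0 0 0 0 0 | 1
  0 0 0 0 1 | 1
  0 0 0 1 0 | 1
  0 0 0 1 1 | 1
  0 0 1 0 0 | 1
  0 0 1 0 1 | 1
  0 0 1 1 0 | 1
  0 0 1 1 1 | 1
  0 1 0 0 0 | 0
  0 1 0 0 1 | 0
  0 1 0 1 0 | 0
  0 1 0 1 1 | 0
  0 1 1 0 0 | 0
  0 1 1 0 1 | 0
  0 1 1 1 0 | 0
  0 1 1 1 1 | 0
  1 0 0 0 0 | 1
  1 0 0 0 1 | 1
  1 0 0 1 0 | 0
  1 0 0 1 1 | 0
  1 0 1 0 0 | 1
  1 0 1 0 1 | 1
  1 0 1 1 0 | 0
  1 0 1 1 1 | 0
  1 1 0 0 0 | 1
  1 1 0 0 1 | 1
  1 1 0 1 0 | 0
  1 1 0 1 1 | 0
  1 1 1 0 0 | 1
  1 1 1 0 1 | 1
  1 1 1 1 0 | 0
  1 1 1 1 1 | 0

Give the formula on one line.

((~b | a) & (~a | ~d))

  ~b = 11111111000000001111111100000000
  (~b | a) = 11111111000000001111111111111111
  ~a = 11111111111111110000000000000000
  ~d = 11001100110011001100110011001100
  (~a | ~d) = 11111111111111111100110011001100
  ((~b | a) & (~a | ~d)) = 11111111000000001100110011001100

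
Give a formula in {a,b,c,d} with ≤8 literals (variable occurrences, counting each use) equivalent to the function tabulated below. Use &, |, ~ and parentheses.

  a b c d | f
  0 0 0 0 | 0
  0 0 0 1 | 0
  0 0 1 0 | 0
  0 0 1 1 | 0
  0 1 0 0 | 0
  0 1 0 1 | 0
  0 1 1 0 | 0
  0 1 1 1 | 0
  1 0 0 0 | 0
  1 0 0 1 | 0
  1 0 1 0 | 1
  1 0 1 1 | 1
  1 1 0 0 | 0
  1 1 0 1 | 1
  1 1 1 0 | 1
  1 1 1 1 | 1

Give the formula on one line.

  (c | b) = 0011111100111111
  ((c | b) & a) = 0000000000111111
  ~b = 1111000011110000
  (c | ~b) = 1111001111110011
  ((c | ~b) | d) = 1111011111110111
  (((c | b) & a) & ((c | ~b) | d)) = 0000000000110111

(((c | b) & a) & ((c | ~b) | d))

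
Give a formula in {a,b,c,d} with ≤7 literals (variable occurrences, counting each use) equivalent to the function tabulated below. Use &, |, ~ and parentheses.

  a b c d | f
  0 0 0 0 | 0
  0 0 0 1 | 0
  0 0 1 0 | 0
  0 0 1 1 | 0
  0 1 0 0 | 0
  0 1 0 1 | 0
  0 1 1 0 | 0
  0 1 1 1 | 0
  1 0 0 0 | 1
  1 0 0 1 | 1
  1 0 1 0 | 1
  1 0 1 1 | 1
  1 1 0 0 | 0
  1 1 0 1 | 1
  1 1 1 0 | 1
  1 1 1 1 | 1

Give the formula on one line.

(a & (~b | (b & (c | d))))

  ~b = 1111000011110000
  (c | d) = 0111011101110111
  (b & (c | d)) = 0000011100000111
  (~b | (b & (c | d))) = 1111011111110111
  (a & (~b | (b & (c | d)))) = 0000000011110111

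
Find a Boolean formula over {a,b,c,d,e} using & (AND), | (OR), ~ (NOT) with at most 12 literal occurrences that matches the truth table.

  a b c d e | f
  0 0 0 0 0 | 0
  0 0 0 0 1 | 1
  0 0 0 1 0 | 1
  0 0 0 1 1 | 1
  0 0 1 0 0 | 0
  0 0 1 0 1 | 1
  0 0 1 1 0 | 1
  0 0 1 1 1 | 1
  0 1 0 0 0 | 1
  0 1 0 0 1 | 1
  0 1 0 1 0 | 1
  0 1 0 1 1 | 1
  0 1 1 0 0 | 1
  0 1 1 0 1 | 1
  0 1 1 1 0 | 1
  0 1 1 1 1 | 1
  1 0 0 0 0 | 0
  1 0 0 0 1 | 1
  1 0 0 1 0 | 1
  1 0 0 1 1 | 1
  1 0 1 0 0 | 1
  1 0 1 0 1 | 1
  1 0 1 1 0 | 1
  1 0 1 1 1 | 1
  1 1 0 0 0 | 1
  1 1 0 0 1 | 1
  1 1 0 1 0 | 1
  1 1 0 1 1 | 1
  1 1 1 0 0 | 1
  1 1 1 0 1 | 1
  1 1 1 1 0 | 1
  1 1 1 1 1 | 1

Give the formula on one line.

  (e | d) = 01110111011101110111011101110111
  ((e | d) | b) = 01110111111111110111011111111111
  (a & b) = 00000000000000000000000011111111
  (c | e) = 01011111010111110101111101011111
  ((c | e) & a) = 00000000000000000101111101011111
  ((a & b) | ((c | e) & a)) = 00000000000000000101111111111111
  ~d = 11001100110011001100110011001100
  (((a & b) | ((c | e) & a)) & ~d) = 00000000000000000100110011001100
  (((e | d) | b) | (((a & b) | ((c | e) & a)) & ~d)) = 01110111111111110111111111111111

(((e | d) | b) | (((a & b) | ((c | e) & a)) & ~d))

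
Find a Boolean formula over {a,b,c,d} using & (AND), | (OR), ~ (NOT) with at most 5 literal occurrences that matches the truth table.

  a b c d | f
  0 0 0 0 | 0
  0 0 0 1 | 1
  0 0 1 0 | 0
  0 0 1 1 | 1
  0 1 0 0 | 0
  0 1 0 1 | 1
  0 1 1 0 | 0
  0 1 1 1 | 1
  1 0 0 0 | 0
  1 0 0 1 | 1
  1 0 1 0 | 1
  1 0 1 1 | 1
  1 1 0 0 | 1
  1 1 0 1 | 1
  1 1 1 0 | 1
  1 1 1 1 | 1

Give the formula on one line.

  (a & b) = 0000000000001111
  ((a & b) | d) = 0101010101011111
  (a & c) = 0000000000110011
  (((a & b) | d) | (a & c)) = 0101010101111111

(((a & b) | d) | (a & c))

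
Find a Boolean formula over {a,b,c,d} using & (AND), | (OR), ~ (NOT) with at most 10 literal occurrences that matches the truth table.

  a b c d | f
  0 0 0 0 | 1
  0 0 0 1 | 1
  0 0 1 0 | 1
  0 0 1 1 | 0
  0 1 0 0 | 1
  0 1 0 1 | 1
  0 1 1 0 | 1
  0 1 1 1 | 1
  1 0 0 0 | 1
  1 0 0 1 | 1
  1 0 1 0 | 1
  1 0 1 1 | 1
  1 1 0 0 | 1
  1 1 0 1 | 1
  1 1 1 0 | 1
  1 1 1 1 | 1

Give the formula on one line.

(((b | ~c) | (~d & ((~a | ~d) & ~b))) | (~b & (a | ~c)))

  ~c = 1100110011001100
  (b | ~c) = 1100111111001111
  ~d = 1010101010101010
  ~a = 1111111100000000
  (~a | ~d) = 1111111110101010
  ~b = 1111000011110000
  ((~a | ~d) & ~b) = 1111000010100000
  (~d & ((~a | ~d) & ~b)) = 1010000010100000
  ((b | ~c) | (~d & ((~a | ~d) & ~b))) = 1110111111101111
  (a | ~c) = 1100110011111111
  (~b & (a | ~c)) = 1100000011110000
  (((b | ~c) | (~d & ((~a | ~d) & ~b))) | (~b & (a | ~c))) = 1110111111111111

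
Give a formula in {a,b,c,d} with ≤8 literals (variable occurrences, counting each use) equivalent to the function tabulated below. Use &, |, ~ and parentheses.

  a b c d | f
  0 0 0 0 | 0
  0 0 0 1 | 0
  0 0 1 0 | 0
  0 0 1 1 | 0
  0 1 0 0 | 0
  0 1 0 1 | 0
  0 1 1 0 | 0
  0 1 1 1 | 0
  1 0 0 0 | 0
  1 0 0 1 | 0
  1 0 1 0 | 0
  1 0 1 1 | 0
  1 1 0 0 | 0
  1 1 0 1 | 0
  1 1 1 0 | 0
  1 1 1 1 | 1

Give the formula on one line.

(b & (((b | (~b & a)) & d) & (a & c)))

  ~b = 1111000011110000
  (~b & a) = 0000000011110000
  (b | (~b & a)) = 0000111111111111
  ((b | (~b & a)) & d) = 0000010101010101
  (a & c) = 0000000000110011
  (((b | (~b & a)) & d) & (a & c)) = 0000000000010001
  (b & (((b | (~b & a)) & d) & (a & c))) = 0000000000000001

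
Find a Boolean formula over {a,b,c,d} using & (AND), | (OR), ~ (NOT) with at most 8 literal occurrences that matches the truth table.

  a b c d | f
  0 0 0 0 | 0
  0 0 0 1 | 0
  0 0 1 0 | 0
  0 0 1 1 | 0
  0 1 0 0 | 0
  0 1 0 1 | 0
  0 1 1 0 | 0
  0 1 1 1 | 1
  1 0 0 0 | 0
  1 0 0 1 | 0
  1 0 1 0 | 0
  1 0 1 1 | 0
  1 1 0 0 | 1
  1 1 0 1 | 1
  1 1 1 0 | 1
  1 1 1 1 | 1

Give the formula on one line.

((b & (d & c)) | (a & b))

  (d & c) = 0001000100010001
  (b & (d & c)) = 0000000100000001
  (a & b) = 0000000000001111
  ((b & (d & c)) | (a & b)) = 0000000100001111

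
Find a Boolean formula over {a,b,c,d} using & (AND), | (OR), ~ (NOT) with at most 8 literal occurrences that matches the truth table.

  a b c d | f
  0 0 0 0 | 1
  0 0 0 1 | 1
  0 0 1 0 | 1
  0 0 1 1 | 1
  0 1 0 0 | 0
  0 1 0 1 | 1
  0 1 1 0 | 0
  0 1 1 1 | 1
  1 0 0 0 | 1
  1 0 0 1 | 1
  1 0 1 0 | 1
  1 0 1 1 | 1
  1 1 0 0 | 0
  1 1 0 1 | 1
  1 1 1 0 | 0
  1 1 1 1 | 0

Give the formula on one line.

(((d & b) | ~b) & ((~c | (a & ~b)) | (~a | ~d)))

  (d & b) = 0000010100000101
  ~b = 1111000011110000
  ((d & b) | ~b) = 1111010111110101
  ~c = 1100110011001100
  (a & ~b) = 0000000011110000
  (~c | (a & ~b)) = 1100110011111100
  ~a = 1111111100000000
  ~d = 1010101010101010
  (~a | ~d) = 1111111110101010
  ((~c | (a & ~b)) | (~a | ~d)) = 1111111111111110
  (((d & b) | ~b) & ((~c | (a & ~b)) | (~a | ~d))) = 1111010111110100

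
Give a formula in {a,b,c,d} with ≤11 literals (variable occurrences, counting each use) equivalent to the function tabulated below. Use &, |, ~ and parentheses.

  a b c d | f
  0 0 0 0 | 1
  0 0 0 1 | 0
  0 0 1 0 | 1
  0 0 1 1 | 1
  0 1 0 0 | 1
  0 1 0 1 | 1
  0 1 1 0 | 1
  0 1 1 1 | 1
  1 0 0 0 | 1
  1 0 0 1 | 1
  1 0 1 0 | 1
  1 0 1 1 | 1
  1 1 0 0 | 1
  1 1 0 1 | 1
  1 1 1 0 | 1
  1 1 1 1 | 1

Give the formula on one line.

((b | (a | c)) | ((~a & (~d & ((a & b) | ~a))) | b))

  (a | c) = 0011001111111111
  (b | (a | c)) = 0011111111111111
  ~a = 1111111100000000
  ~d = 1010101010101010
  (a & b) = 0000000000001111
  ((a & b) | ~a) = 1111111100001111
  (~d & ((a & b) | ~a)) = 1010101000001010
  (~a & (~d & ((a & b) | ~a))) = 1010101000000000
  ((~a & (~d & ((a & b) | ~a))) | b) = 1010111100001111
  ((b | (a | c)) | ((~a & (~d & ((a & b) | ~a))) | b)) = 1011111111111111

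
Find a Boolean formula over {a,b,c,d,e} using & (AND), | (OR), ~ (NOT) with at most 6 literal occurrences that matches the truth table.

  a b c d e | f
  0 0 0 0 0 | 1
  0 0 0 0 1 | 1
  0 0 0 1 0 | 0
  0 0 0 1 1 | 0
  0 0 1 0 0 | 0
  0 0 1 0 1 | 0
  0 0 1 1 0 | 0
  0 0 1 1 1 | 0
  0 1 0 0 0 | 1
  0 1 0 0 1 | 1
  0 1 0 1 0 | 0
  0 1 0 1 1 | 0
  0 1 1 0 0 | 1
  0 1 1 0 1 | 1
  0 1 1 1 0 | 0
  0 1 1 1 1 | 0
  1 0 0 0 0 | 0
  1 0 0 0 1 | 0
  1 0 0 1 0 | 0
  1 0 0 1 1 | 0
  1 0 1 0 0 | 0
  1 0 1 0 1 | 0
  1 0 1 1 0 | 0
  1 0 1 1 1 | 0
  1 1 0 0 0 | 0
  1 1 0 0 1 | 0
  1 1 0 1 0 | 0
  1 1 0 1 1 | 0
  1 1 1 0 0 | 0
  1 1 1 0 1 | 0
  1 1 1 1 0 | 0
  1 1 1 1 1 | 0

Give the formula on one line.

  (b | d) = 00110011111111110011001111111111
  ~c = 11110000111100001111000011110000
  ((b | d) | ~c) = 11110011111111111111001111111111
  ~d = 11001100110011001100110011001100
  ~a = 11111111111111110000000000000000
  (~d & ~a) = 11001100110011000000000000000000
  (((b | d) | ~c) & (~d & ~a)) = 11000000110011000000000000000000

(((b | d) | ~c) & (~d & ~a))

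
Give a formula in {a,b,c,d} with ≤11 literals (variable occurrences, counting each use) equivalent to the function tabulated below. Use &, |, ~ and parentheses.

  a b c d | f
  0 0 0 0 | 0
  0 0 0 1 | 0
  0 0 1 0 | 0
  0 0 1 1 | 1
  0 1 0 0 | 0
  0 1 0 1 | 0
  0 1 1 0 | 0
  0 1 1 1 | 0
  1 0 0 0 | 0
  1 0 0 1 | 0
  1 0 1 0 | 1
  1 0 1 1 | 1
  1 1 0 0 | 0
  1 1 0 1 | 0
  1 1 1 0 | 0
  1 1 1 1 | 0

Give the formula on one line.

(~b & ((d | (((a | b) | d) & (~b | ~a))) & c))

  ~b = 1111000011110000
  (a | b) = 0000111111111111
  ((a | b) | d) = 0101111111111111
  ~a = 1111111100000000
  (~b | ~a) = 1111111111110000
  (((a | b) | d) & (~b | ~a)) = 0101111111110000
  (d | (((a | b) | d) & (~b | ~a))) = 0101111111110101
  ((d | (((a | b) | d) & (~b | ~a))) & c) = 0001001100110001
  (~b & ((d | (((a | b) | d) & (~b | ~a))) & c)) = 0001000000110000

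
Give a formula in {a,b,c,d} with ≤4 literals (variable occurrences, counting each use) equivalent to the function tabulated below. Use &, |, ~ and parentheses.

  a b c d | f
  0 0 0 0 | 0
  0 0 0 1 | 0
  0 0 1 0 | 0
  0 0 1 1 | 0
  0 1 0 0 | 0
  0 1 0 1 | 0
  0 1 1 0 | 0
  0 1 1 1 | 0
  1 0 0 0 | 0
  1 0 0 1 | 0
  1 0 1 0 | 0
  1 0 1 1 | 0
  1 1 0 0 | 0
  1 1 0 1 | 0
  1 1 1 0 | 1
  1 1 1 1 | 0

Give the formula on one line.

  ~d = 1010101010101010
  (b & c) = 0000001100000011
  (a & (b & c)) = 0000000000000011
  (~d & (a & (b & c))) = 0000000000000010

(~d & (a & (b & c)))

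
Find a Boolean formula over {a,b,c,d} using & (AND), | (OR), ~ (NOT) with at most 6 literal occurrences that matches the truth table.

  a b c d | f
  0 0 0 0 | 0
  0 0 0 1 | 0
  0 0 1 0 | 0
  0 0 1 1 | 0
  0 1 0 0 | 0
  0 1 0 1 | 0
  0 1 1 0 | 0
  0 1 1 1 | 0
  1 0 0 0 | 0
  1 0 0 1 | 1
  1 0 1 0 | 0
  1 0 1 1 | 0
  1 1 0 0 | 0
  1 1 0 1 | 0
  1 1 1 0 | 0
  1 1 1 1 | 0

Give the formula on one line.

((~c & (~b & d)) & (a & d))

  ~c = 1100110011001100
  ~b = 1111000011110000
  (~b & d) = 0101000001010000
  (~c & (~b & d)) = 0100000001000000
  (a & d) = 0000000001010101
  ((~c & (~b & d)) & (a & d)) = 0000000001000000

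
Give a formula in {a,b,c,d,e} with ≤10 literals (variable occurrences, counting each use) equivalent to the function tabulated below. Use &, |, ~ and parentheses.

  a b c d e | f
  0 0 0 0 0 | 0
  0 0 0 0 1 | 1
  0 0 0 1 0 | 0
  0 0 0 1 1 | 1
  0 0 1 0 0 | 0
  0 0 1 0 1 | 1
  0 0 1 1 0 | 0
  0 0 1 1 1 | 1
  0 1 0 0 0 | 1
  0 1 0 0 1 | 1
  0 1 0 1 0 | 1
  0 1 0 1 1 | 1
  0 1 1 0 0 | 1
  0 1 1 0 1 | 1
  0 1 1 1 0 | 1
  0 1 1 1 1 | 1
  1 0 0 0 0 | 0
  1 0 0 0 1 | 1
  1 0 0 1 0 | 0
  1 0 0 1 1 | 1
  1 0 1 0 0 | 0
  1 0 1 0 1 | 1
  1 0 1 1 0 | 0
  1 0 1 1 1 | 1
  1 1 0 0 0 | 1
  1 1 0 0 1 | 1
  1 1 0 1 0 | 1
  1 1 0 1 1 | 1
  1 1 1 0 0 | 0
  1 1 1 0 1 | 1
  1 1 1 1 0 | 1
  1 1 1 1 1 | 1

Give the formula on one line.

(e | ((~c & (c | b)) | (((~b | ~a) | d) & b)))

  ~c = 11110000111100001111000011110000
  (c | b) = 00001111111111110000111111111111
  (~c & (c | b)) = 00000000111100000000000011110000
  ~b = 11111111000000001111111100000000
  ~a = 11111111111111110000000000000000
  (~b | ~a) = 11111111111111111111111100000000
  ((~b | ~a) | d) = 11111111111111111111111100110011
  (((~b | ~a) | d) & b) = 00000000111111110000000000110011
  ((~c & (c | b)) | (((~b | ~a) | d) & b)) = 00000000111111110000000011110011
  (e | ((~c & (c | b)) | (((~b | ~a) | d) & b))) = 01010101111111110101010111110111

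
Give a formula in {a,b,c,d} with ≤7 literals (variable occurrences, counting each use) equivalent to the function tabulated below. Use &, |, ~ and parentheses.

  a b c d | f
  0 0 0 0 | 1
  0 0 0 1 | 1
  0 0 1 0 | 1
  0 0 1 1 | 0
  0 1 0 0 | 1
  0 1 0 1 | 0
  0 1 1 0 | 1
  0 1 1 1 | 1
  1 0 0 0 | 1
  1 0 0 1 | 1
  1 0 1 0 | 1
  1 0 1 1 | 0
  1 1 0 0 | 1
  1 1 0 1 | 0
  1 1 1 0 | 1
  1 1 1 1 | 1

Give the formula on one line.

((~d | ((c | ~d) & b)) | (~c & ~b))

  ~d = 1010101010101010
  (c | ~d) = 1011101110111011
  ((c | ~d) & b) = 0000101100001011
  (~d | ((c | ~d) & b)) = 1010101110101011
  ~c = 1100110011001100
  ~b = 1111000011110000
  (~c & ~b) = 1100000011000000
  ((~d | ((c | ~d) & b)) | (~c & ~b)) = 1110101111101011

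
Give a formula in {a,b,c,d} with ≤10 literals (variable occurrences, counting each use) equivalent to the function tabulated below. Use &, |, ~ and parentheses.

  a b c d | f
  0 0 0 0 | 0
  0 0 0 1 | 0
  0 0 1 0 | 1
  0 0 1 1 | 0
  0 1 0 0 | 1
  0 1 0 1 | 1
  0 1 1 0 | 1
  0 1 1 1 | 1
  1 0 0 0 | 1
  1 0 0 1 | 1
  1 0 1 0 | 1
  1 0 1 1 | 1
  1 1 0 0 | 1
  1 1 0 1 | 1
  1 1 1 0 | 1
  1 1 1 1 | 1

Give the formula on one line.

(((~d | b) & ((d | c) | (((d & ~b) | ~a) & b))) | a)

  ~d = 1010101010101010
  (~d | b) = 1010111110101111
  (d | c) = 0111011101110111
  ~b = 1111000011110000
  (d & ~b) = 0101000001010000
  ~a = 1111111100000000
  ((d & ~b) | ~a) = 1111111101010000
  (((d & ~b) | ~a) & b) = 0000111100000000
  ((d | c) | (((d & ~b) | ~a) & b)) = 0111111101110111
  ((~d | b) & ((d | c) | (((d & ~b) | ~a) & b))) = 0010111100100111
  (((~d | b) & ((d | c) | (((d & ~b) | ~a) & b))) | a) = 0010111111111111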